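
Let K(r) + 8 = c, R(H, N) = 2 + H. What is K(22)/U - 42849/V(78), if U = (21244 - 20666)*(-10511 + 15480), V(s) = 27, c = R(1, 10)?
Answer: -4557994139/2872082 ≈ -1587.0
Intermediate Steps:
c = 3 (c = 2 + 1 = 3)
K(r) = -5 (K(r) = -8 + 3 = -5)
U = 2872082 (U = 578*4969 = 2872082)
K(22)/U - 42849/V(78) = -5/2872082 - 42849/27 = -5*1/2872082 - 42849*1/27 = -5/2872082 - 1587 = -4557994139/2872082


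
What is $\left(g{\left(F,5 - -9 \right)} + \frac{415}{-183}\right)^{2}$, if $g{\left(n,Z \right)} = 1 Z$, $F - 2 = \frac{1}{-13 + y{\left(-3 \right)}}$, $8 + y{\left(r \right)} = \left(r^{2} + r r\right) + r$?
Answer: $\frac{4609609}{33489} \approx 137.65$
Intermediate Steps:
$y{\left(r \right)} = -8 + r + 2 r^{2}$ ($y{\left(r \right)} = -8 + \left(\left(r^{2} + r r\right) + r\right) = -8 + \left(\left(r^{2} + r^{2}\right) + r\right) = -8 + \left(2 r^{2} + r\right) = -8 + \left(r + 2 r^{2}\right) = -8 + r + 2 r^{2}$)
$F = \frac{11}{6}$ ($F = 2 + \frac{1}{-13 - \left(11 - 18\right)} = 2 + \frac{1}{-13 - -7} = 2 + \frac{1}{-13 + 7} = 2 + \frac{1}{-6} = 2 - \frac{1}{6} = \frac{11}{6} \approx 1.8333$)
$g{\left(n,Z \right)} = Z$
$\left(g{\left(F,5 - -9 \right)} + \frac{415}{-183}\right)^{2} = \left(\left(5 - -9\right) + \frac{415}{-183}\right)^{2} = \left(\left(5 + 9\right) + 415 \left(- \frac{1}{183}\right)\right)^{2} = \left(14 - \frac{415}{183}\right)^{2} = \left(\frac{2147}{183}\right)^{2} = \frac{4609609}{33489}$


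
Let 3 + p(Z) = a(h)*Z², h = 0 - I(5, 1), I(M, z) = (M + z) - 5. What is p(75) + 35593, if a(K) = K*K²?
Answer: 29965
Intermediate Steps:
I(M, z) = -5 + M + z
h = -1 (h = 0 - (-5 + 5 + 1) = 0 - 1*1 = 0 - 1 = -1)
a(K) = K³
p(Z) = -3 - Z² (p(Z) = -3 + (-1)³*Z² = -3 - Z²)
p(75) + 35593 = (-3 - 1*75²) + 35593 = (-3 - 1*5625) + 35593 = (-3 - 5625) + 35593 = -5628 + 35593 = 29965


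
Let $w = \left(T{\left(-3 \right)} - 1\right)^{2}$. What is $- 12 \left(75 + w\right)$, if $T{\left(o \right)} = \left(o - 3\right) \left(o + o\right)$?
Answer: $-15600$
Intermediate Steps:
$T{\left(o \right)} = 2 o \left(-3 + o\right)$ ($T{\left(o \right)} = \left(-3 + o\right) 2 o = 2 o \left(-3 + o\right)$)
$w = 1225$ ($w = \left(2 \left(-3\right) \left(-3 - 3\right) - 1\right)^{2} = \left(2 \left(-3\right) \left(-6\right) - 1\right)^{2} = \left(36 - 1\right)^{2} = 35^{2} = 1225$)
$- 12 \left(75 + w\right) = - 12 \left(75 + 1225\right) = \left(-12\right) 1300 = -15600$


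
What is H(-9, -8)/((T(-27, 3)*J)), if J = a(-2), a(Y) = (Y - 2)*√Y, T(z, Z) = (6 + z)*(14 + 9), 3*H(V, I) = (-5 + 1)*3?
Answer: I*√2/966 ≈ 0.001464*I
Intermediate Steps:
H(V, I) = -4 (H(V, I) = ((-5 + 1)*3)/3 = (-4*3)/3 = (⅓)*(-12) = -4)
T(z, Z) = 138 + 23*z (T(z, Z) = (6 + z)*23 = 138 + 23*z)
a(Y) = √Y*(-2 + Y) (a(Y) = (-2 + Y)*√Y = √Y*(-2 + Y))
J = -4*I*√2 (J = √(-2)*(-2 - 2) = (I*√2)*(-4) = -4*I*√2 ≈ -5.6569*I)
H(-9, -8)/((T(-27, 3)*J)) = -4*I*√2/(8*(138 + 23*(-27))) = -4*I*√2/(8*(138 - 621)) = -4*(-I*√2/3864) = -(-1)*I*√2/966 = I*√2/966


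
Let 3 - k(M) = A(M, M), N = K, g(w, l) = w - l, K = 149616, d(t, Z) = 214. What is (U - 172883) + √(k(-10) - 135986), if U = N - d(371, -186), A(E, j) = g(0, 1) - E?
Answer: -23481 + 2*I*√33998 ≈ -23481.0 + 368.77*I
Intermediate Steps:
N = 149616
A(E, j) = -1 - E (A(E, j) = (0 - 1*1) - E = (0 - 1) - E = -1 - E)
k(M) = 4 + M (k(M) = 3 - (-1 - M) = 3 + (1 + M) = 4 + M)
U = 149402 (U = 149616 - 1*214 = 149616 - 214 = 149402)
(U - 172883) + √(k(-10) - 135986) = (149402 - 172883) + √((4 - 10) - 135986) = -23481 + √(-6 - 135986) = -23481 + √(-135992) = -23481 + 2*I*√33998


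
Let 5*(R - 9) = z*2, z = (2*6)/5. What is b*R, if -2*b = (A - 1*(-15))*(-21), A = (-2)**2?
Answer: 99351/50 ≈ 1987.0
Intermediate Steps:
A = 4
b = 399/2 (b = -(4 - 1*(-15))*(-21)/2 = -(4 + 15)*(-21)/2 = -19*(-21)/2 = -1/2*(-399) = 399/2 ≈ 199.50)
z = 12/5 (z = 12*(1/5) = 12/5 ≈ 2.4000)
R = 249/25 (R = 9 + ((12/5)*2)/5 = 9 + (1/5)*(24/5) = 9 + 24/25 = 249/25 ≈ 9.9600)
b*R = (399/2)*(249/25) = 99351/50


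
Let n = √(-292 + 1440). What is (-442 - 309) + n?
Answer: -751 + 2*√287 ≈ -717.12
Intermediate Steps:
n = 2*√287 (n = √1148 = 2*√287 ≈ 33.882)
(-442 - 309) + n = (-442 - 309) + 2*√287 = -751 + 2*√287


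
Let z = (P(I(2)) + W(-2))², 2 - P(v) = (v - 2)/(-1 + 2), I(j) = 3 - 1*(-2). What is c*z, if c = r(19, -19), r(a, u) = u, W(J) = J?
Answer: -171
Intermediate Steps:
I(j) = 5 (I(j) = 3 + 2 = 5)
P(v) = 4 - v (P(v) = 2 - (v - 2)/(-1 + 2) = 2 - (-2 + v)/1 = 2 - (-2 + v) = 2 + (2 - v) = 4 - v)
z = 9 (z = ((4 - 1*5) - 2)² = ((4 - 5) - 2)² = (-1 - 2)² = (-3)² = 9)
c = -19
c*z = -19*9 = -171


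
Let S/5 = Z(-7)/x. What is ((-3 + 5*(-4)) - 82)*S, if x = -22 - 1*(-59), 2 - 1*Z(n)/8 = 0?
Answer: -8400/37 ≈ -227.03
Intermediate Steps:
Z(n) = 16 (Z(n) = 16 - 8*0 = 16 + 0 = 16)
x = 37 (x = -22 + 59 = 37)
S = 80/37 (S = 5*(16/37) = 80/37 ≈ 2.1622)
((-3 + 5*(-4)) - 82)*S = ((-3 + 5*(-4)) - 82)*(80/37) = ((-3 - 20) - 82)*(80/37) = (-23 - 82)*(80/37) = -105*80/37 = -8400/37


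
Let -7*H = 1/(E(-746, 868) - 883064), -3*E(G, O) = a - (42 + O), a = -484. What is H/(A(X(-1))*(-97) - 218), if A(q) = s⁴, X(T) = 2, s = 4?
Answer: -1/154763793100 ≈ -6.4615e-12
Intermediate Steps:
E(G, O) = 526/3 + O/3 (E(G, O) = -(-484 - (42 + O))/3 = -(-484 + (-42 - O))/3 = -(-526 - O)/3 = 526/3 + O/3)
A(q) = 256 (A(q) = 4⁴ = 256)
H = 3/18534586 (H = -1/(7*((526/3 + (⅓)*868) - 883064)) = -1/(7*((526/3 + 868/3) - 883064)) = -1/(7*(1394/3 - 883064)) = -1/(7*(-2647798/3)) = -⅐*(-3/2647798) = 3/18534586 ≈ 1.6186e-7)
H/(A(X(-1))*(-97) - 218) = 3/(18534586*(256*(-97) - 218)) = 3/(18534586*(-24832 - 218)) = (3/18534586)/(-25050) = (3/18534586)*(-1/25050) = -1/154763793100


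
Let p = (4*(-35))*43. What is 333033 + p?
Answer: 327013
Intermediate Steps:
p = -6020 (p = -140*43 = -6020)
333033 + p = 333033 - 6020 = 327013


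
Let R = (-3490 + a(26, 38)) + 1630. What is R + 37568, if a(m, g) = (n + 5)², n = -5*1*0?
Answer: 35733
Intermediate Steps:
n = 0 (n = -5*0 = 0)
a(m, g) = 25 (a(m, g) = (0 + 5)² = 5² = 25)
R = -1835 (R = (-3490 + 25) + 1630 = -3465 + 1630 = -1835)
R + 37568 = -1835 + 37568 = 35733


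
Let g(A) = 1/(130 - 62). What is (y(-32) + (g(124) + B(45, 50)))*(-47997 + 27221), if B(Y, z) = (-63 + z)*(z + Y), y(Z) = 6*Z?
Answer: 503999790/17 ≈ 2.9647e+7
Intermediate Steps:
g(A) = 1/68
B(Y, z) = (-63 + z)*(Y + z)
(y(-32) + (g(124) + B(45, 50)))*(-47997 + 27221) = (6*(-32) + (1/68 + (50² - 63*45 - 63*50 + 45*50)))*(-47997 + 27221) = (-192 + (1/68 + (2500 - 2835 - 3150 + 2250)))*(-20776) = (-192 + (1/68 - 1235))*(-20776) = (-192 - 83979/68)*(-20776) = -97035/68*(-20776) = 503999790/17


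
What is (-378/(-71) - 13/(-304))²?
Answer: 13417747225/465869056 ≈ 28.802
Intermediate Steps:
(-378/(-71) - 13/(-304))² = (-378*(-1/71) - 13*(-1/304))² = (378/71 + 13/304)² = (115835/21584)² = 13417747225/465869056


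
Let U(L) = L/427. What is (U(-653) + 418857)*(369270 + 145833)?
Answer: 92126833972458/427 ≈ 2.1575e+11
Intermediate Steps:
U(L) = L/427 (U(L) = L*(1/427) = L/427)
(U(-653) + 418857)*(369270 + 145833) = ((1/427)*(-653) + 418857)*(369270 + 145833) = (-653/427 + 418857)*515103 = (178851286/427)*515103 = 92126833972458/427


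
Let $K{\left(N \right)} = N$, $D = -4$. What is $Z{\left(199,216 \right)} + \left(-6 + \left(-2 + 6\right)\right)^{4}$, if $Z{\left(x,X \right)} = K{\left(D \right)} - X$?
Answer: $-204$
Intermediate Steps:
$Z{\left(x,X \right)} = -4 - X$
$Z{\left(199,216 \right)} + \left(-6 + \left(-2 + 6\right)\right)^{4} = \left(-4 - 216\right) + \left(-6 + \left(-2 + 6\right)\right)^{4} = \left(-4 - 216\right) + \left(-6 + 4\right)^{4} = -220 + \left(-2\right)^{4} = -220 + 16 = -204$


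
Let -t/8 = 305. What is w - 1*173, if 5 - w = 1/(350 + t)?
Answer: -351119/2090 ≈ -168.00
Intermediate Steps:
t = -2440 (t = -8*305 = -2440)
w = 10451/2090 (w = 5 - 1/(350 - 2440) = 5 - 1/(-2090) = 5 - 1*(-1/2090) = 5 + 1/2090 = 10451/2090 ≈ 5.0005)
w - 1*173 = 10451/2090 - 1*173 = 10451/2090 - 173 = -351119/2090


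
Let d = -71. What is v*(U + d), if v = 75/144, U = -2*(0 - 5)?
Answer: -1525/48 ≈ -31.771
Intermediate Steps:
U = 10 (U = -2*(-5) = 10)
v = 25/48 (v = 75*(1/144) = 25/48 ≈ 0.52083)
v*(U + d) = 25*(10 - 71)/48 = (25/48)*(-61) = -1525/48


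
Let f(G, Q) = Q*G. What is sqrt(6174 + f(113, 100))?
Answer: sqrt(17474) ≈ 132.19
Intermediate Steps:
f(G, Q) = G*Q
sqrt(6174 + f(113, 100)) = sqrt(6174 + 113*100) = sqrt(6174 + 11300) = sqrt(17474)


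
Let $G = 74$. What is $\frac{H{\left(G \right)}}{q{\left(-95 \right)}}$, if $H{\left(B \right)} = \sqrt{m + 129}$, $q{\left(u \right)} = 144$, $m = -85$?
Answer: $\frac{\sqrt{11}}{72} \approx 0.046064$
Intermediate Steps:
$H{\left(B \right)} = 2 \sqrt{11}$ ($H{\left(B \right)} = \sqrt{-85 + 129} = \sqrt{44} = 2 \sqrt{11}$)
$\frac{H{\left(G \right)}}{q{\left(-95 \right)}} = \frac{2 \sqrt{11}}{144} = 2 \sqrt{11} \cdot \frac{1}{144} = \frac{\sqrt{11}}{72}$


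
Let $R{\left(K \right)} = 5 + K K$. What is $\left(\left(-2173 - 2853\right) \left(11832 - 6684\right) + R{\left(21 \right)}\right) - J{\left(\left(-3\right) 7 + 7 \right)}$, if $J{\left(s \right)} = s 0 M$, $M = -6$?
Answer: $-25873402$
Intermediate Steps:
$R{\left(K \right)} = 5 + K^{2}$
$J{\left(s \right)} = 0$ ($J{\left(s \right)} = s 0 \left(-6\right) = 0 \left(-6\right) = 0$)
$\left(\left(-2173 - 2853\right) \left(11832 - 6684\right) + R{\left(21 \right)}\right) - J{\left(\left(-3\right) 7 + 7 \right)} = \left(\left(-2173 - 2853\right) \left(11832 - 6684\right) + \left(5 + 21^{2}\right)\right) - 0 = \left(\left(-5026\right) 5148 + \left(5 + 441\right)\right) + 0 = \left(-25873848 + 446\right) + 0 = -25873402 + 0 = -25873402$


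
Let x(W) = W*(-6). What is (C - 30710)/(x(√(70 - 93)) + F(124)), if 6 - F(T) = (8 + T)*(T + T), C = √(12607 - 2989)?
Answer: (30710 - √9618)/(32730 + 6*I*√23) ≈ 0.93529 - 0.00082227*I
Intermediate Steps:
x(W) = -6*W
C = √9618 ≈ 98.071
F(T) = 6 - 2*T*(8 + T) (F(T) = 6 - (8 + T)*(T + T) = 6 - (8 + T)*2*T = 6 - 2*T*(8 + T))
(C - 30710)/(x(√(70 - 93)) + F(124)) = (√9618 - 30710)/(-6*√(70 - 93) + (6 - 16*124 - 2*124²)) = (-30710 + √9618)/(-6*I*√23 + (6 - 1984 - 2*15376)) = (-30710 + √9618)/(-6*I*√23 + (6 - 1984 - 30752)) = (-30710 + √9618)/(-6*I*√23 - 32730) = (-30710 + √9618)/(-32730 - 6*I*√23)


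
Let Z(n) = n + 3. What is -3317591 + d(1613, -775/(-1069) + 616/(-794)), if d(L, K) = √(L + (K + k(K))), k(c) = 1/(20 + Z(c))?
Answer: -3317591 + √27557433592233653406150601478/4133359496566 ≈ -3.3176e+6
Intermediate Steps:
Z(n) = 3 + n
k(c) = 1/(23 + c) (k(c) = 1/(20 + (3 + c)) = 1/(23 + c))
d(L, K) = √(K + L + 1/(23 + K)) (d(L, K) = √(L + (K + 1/(23 + K))) = √(K + L + 1/(23 + K)))
-3317591 + d(1613, -775/(-1069) + 616/(-794)) = -3317591 + √((1 + (23 + (-775/(-1069) + 616/(-794)))*((-775/(-1069) + 616/(-794)) + 1613))/(23 + (-775/(-1069) + 616/(-794)))) = -3317591 + √((1 + (23 + (-775*(-1/1069) + 616*(-1/794)))*((-775*(-1/1069) + 616*(-1/794)) + 1613))/(23 + (-775*(-1/1069) + 616*(-1/794)))) = -3317591 + √((1 + (23 + (775/1069 - 308/397))*((775/1069 - 308/397) + 1613))/(23 + (775/1069 - 308/397))) = -3317591 + √((1 + (23 - 21577/424393)*(-21577/424393 + 1613))/(23 - 21577/424393)) = -3317591 + √((1 + (9739462/424393)*(684524332/424393))/(9739462/424393)) = -3317591 + √(424393*(1 + 6666898719589384/180109418449)/9739462) = -3317591 + √((424393/9739462)*(6667078829007833/180109418449)) = -3317591 + √(6667078829007833/4133359496566) = -3317591 + √27557433592233653406150601478/4133359496566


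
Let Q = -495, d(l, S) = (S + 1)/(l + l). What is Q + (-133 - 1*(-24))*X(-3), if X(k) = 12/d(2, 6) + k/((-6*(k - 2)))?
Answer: -86207/70 ≈ -1231.5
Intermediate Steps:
d(l, S) = (1 + S)/(2*l) (d(l, S) = (1 + S)/((2*l)) = (1 + S)*(1/(2*l)) = (1 + S)/(2*l))
X(k) = 48/7 + k/(12 - 6*k) (X(k) = 12/(((1/2)*(1 + 6)/2)) + k/((-6*(k - 2))) = 12/(((1/2)*(1/2)*7)) + k/((-6*(-2 + k))) = 12/(7/4) + k/(12 - 6*k) = 12*(4/7) + k/(12 - 6*k) = 48/7 + k/(12 - 6*k))
Q + (-133 - 1*(-24))*X(-3) = -495 + (-133 - 1*(-24))*((-576 + 281*(-3))/(42*(-2 - 3))) = -495 + (-133 + 24)*((1/42)*(-576 - 843)/(-5)) = -495 - 109*(-1)*(-1419)/(42*5) = -495 - 109*473/70 = -495 - 51557/70 = -86207/70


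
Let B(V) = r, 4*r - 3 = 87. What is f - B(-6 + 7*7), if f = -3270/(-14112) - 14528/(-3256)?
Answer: -17045393/957264 ≈ -17.806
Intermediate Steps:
r = 45/2 (r = ¾ + (¼)*87 = ¾ + 87/4 = 45/2 ≈ 22.500)
f = 4493047/957264 (f = -3270*(-1/14112) - 14528*(-1/3256) = 545/2352 + 1816/407 = 4493047/957264 ≈ 4.6936)
B(V) = 45/2
f - B(-6 + 7*7) = 4493047/957264 - 1*45/2 = 4493047/957264 - 45/2 = -17045393/957264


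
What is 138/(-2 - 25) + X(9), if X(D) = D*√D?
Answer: 197/9 ≈ 21.889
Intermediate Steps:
X(D) = D^(3/2)
138/(-2 - 25) + X(9) = 138/(-2 - 25) + 9^(3/2) = 138/(-27) + 27 = -1/27*138 + 27 = -46/9 + 27 = 197/9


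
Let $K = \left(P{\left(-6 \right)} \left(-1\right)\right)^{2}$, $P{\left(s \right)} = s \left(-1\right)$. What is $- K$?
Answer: $-36$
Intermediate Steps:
$P{\left(s \right)} = - s$
$K = 36$ ($K = \left(\left(-1\right) \left(-6\right) \left(-1\right)\right)^{2} = \left(6 \left(-1\right)\right)^{2} = \left(-6\right)^{2} = 36$)
$- K = \left(-1\right) 36 = -36$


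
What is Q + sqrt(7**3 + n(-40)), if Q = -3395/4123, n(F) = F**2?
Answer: -485/589 + sqrt(1943) ≈ 43.256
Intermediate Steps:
Q = -485/589 (Q = -3395*1/4123 = -485/589 ≈ -0.82343)
Q + sqrt(7**3 + n(-40)) = -485/589 + sqrt(7**3 + (-40)**2) = -485/589 + sqrt(343 + 1600) = -485/589 + sqrt(1943)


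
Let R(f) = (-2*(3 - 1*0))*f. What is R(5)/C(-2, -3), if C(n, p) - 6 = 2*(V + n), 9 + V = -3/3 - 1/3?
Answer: 45/28 ≈ 1.6071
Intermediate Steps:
V = -31/3 (V = -9 + (-3/3 - 1/3) = -9 + (-3*1/3 - 1*1/3) = -9 + (-1 - 1/3) = -9 - 4/3 = -31/3 ≈ -10.333)
C(n, p) = -44/3 + 2*n (C(n, p) = 6 + 2*(-31/3 + n) = 6 + (-62/3 + 2*n) = -44/3 + 2*n)
R(f) = -6*f (R(f) = (-2*(3 + 0))*f = (-2*3)*f = -6*f)
R(5)/C(-2, -3) = (-6*5)/(-44/3 + 2*(-2)) = -30/(-44/3 - 4) = -30/(-56/3) = -3/56*(-30) = 45/28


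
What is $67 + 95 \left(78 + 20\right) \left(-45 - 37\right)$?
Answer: $-763353$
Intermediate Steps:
$67 + 95 \left(78 + 20\right) \left(-45 - 37\right) = 67 + 95 \cdot 98 \left(-82\right) = 67 + 95 \left(-8036\right) = 67 - 763420 = -763353$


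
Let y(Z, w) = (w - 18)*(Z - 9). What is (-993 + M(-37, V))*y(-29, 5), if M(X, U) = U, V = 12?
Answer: -484614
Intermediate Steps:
y(Z, w) = (-18 + w)*(-9 + Z)
(-993 + M(-37, V))*y(-29, 5) = (-993 + 12)*(162 - 18*(-29) - 9*5 - 29*5) = -981*(162 + 522 - 45 - 145) = -981*494 = -484614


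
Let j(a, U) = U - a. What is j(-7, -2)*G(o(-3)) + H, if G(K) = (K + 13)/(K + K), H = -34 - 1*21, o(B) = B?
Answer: -190/3 ≈ -63.333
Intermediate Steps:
H = -55 (H = -34 - 21 = -55)
G(K) = (13 + K)/(2*K) (G(K) = (13 + K)/((2*K)) = (13 + K)*(1/(2*K)) = (13 + K)/(2*K))
j(-7, -2)*G(o(-3)) + H = (-2 - 1*(-7))*((½)*(13 - 3)/(-3)) - 55 = (-2 + 7)*((½)*(-⅓)*10) - 55 = 5*(-5/3) - 55 = -25/3 - 55 = -190/3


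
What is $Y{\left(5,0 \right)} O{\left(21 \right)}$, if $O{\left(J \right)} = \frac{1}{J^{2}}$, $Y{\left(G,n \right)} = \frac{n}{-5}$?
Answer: $0$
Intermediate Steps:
$Y{\left(G,n \right)} = - \frac{n}{5}$ ($Y{\left(G,n \right)} = n \left(- \frac{1}{5}\right) = - \frac{n}{5}$)
$O{\left(J \right)} = \frac{1}{J^{2}}$
$Y{\left(5,0 \right)} O{\left(21 \right)} = \frac{\left(- \frac{1}{5}\right) 0}{441} = 0 \cdot \frac{1}{441} = 0$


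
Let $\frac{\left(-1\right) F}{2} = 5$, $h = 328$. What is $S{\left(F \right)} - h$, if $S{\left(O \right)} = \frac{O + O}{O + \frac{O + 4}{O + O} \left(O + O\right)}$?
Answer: $- \frac{1307}{4} \approx -326.75$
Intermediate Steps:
$F = -10$ ($F = \left(-2\right) 5 = -10$)
$S{\left(O \right)} = \frac{2 O}{4 + 2 O}$ ($S{\left(O \right)} = \frac{2 O}{O + \frac{4 + O}{2 O} 2 O} = \frac{2 O}{O + \left(4 + O\right)} = \frac{2 O}{4 + 2 O}$)
$S{\left(F \right)} - h = - \frac{10}{2 - 10} - 328 = - \frac{10}{-8} - 328 = \left(-10\right) \left(- \frac{1}{8}\right) - 328 = \frac{5}{4} - 328 = - \frac{1307}{4}$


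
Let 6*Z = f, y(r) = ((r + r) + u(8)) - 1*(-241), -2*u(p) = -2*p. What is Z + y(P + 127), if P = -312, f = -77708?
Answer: -39217/3 ≈ -13072.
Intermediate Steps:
u(p) = p (u(p) = -(-1)*p = p)
y(r) = 249 + 2*r (y(r) = ((r + r) + 8) - 1*(-241) = (2*r + 8) + 241 = (8 + 2*r) + 241 = 249 + 2*r)
Z = -38854/3 (Z = (⅙)*(-77708) = -38854/3 ≈ -12951.)
Z + y(P + 127) = -38854/3 + (249 + 2*(-312 + 127)) = -38854/3 + (249 + 2*(-185)) = -38854/3 + (249 - 370) = -38854/3 - 121 = -39217/3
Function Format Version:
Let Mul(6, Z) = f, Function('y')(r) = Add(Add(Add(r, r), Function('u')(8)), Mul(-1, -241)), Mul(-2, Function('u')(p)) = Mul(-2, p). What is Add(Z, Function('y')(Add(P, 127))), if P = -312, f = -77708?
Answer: Rational(-39217, 3) ≈ -13072.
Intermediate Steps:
Function('u')(p) = p (Function('u')(p) = Mul(Rational(-1, 2), Mul(-2, p)) = p)
Function('y')(r) = Add(249, Mul(2, r)) (Function('y')(r) = Add(Add(Add(r, r), 8), Mul(-1, -241)) = Add(Add(Mul(2, r), 8), 241) = Add(Add(8, Mul(2, r)), 241) = Add(249, Mul(2, r)))
Z = Rational(-38854, 3) (Z = Mul(Rational(1, 6), -77708) = Rational(-38854, 3) ≈ -12951.)
Add(Z, Function('y')(Add(P, 127))) = Add(Rational(-38854, 3), Add(249, Mul(2, Add(-312, 127)))) = Add(Rational(-38854, 3), Add(249, Mul(2, -185))) = Add(Rational(-38854, 3), Add(249, -370)) = Add(Rational(-38854, 3), -121) = Rational(-39217, 3)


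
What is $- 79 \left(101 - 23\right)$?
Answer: $-6162$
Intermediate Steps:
$- 79 \left(101 - 23\right) = \left(-79\right) 78 = -6162$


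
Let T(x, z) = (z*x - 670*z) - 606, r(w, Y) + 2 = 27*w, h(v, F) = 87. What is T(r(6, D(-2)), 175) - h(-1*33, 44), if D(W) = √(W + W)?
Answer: -89943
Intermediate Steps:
D(W) = √2*√W (D(W) = √(2*W) = √2*√W)
r(w, Y) = -2 + 27*w
T(x, z) = -606 - 670*z + x*z (T(x, z) = (x*z - 670*z) - 606 = (-670*z + x*z) - 606 = -606 - 670*z + x*z)
T(r(6, D(-2)), 175) - h(-1*33, 44) = (-606 - 670*175 + (-2 + 27*6)*175) - 1*87 = (-606 - 117250 + (-2 + 162)*175) - 87 = (-606 - 117250 + 160*175) - 87 = (-606 - 117250 + 28000) - 87 = -89856 - 87 = -89943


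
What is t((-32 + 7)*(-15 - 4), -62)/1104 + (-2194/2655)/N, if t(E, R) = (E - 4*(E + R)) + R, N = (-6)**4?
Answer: -88868177/79140240 ≈ -1.1229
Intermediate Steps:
N = 1296
t(E, R) = -3*E - 3*R (t(E, R) = (E + (-4*E - 4*R)) + R = (-4*R - 3*E) + R = -3*E - 3*R)
t((-32 + 7)*(-15 - 4), -62)/1104 + (-2194/2655)/N = (-3*(-32 + 7)*(-15 - 4) - 3*(-62))/1104 - 2194/2655/1296 = (-(-75)*(-19) + 186)*(1/1104) - 2194*1/2655*(1/1296) = (-3*475 + 186)*(1/1104) - 2194/2655*1/1296 = (-1425 + 186)*(1/1104) - 1097/1720440 = -1239*1/1104 - 1097/1720440 = -413/368 - 1097/1720440 = -88868177/79140240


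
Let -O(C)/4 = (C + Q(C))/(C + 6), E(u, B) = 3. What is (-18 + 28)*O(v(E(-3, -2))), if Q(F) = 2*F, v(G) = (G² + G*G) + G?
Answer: -280/3 ≈ -93.333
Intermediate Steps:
v(G) = G + 2*G² (v(G) = (G² + G²) + G = 2*G² + G = G + 2*G²)
O(C) = -12*C/(6 + C) (O(C) = -4*(C + 2*C)/(C + 6) = -4*3*C/(6 + C) = -12*C/(6 + C))
(-18 + 28)*O(v(E(-3, -2))) = (-18 + 28)*(-12*3*(1 + 2*3)/(6 + 3*(1 + 2*3))) = 10*(-12*3*(1 + 6)/(6 + 3*(1 + 6))) = 10*(-12*3*7/(6 + 3*7)) = 10*(-12*21/(6 + 21)) = 10*(-12*21/27) = 10*(-12*21*1/27) = 10*(-28/3) = -280/3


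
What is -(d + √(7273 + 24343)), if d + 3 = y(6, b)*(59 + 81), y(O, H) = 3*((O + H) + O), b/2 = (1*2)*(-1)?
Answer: -3357 - 8*√494 ≈ -3534.8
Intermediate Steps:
b = -4 (b = 2*((1*2)*(-1)) = 2*(2*(-1)) = 2*(-2) = -4)
y(O, H) = 3*H + 6*O (y(O, H) = 3*((H + O) + O) = 3*(H + 2*O) = 3*H + 6*O)
d = 3357 (d = -3 + (3*(-4) + 6*6)*(59 + 81) = -3 + (-12 + 36)*140 = -3 + 24*140 = -3 + 3360 = 3357)
-(d + √(7273 + 24343)) = -(3357 + √(7273 + 24343)) = -(3357 + √31616) = -(3357 + 8*√494) = -3357 - 8*√494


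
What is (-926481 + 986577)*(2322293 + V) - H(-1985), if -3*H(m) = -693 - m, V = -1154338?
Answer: 210568272332/3 ≈ 7.0189e+10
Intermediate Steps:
H(m) = 231 + m/3 (H(m) = -(-693 - m)/3 = 231 + m/3)
(-926481 + 986577)*(2322293 + V) - H(-1985) = (-926481 + 986577)*(2322293 - 1154338) - (231 + (1/3)*(-1985)) = 60096*1167955 - (231 - 1985/3) = 70189423680 - 1*(-1292/3) = 70189423680 + 1292/3 = 210568272332/3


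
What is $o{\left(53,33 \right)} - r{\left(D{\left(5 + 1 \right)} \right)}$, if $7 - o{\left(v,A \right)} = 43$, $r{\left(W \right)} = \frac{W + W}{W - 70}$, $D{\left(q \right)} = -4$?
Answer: $- \frac{1336}{37} \approx -36.108$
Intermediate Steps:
$r{\left(W \right)} = \frac{2 W}{-70 + W}$
$o{\left(v,A \right)} = -36$ ($o{\left(v,A \right)} = 7 - 43 = -36$)
$o{\left(53,33 \right)} - r{\left(D{\left(5 + 1 \right)} \right)} = -36 - 2 \left(-4\right) \frac{1}{-70 - 4} = -36 - 2 \left(-4\right) \frac{1}{-74} = -36 - 2 \left(-4\right) \left(- \frac{1}{74}\right) = -36 - \frac{4}{37} = - \frac{1336}{37}$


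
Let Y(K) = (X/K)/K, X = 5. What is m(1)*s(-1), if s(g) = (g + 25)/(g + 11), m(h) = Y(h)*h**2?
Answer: 12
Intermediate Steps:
Y(K) = 5/K**2 (Y(K) = (5/K)/K = 5/K**2)
m(h) = 5 (m(h) = (5/h**2)*h**2 = 5)
s(g) = (25 + g)/(11 + g)
m(1)*s(-1) = 5*((25 - 1)/(11 - 1)) = 5*(24/10) = 5*((1/10)*24) = 5*(12/5) = 12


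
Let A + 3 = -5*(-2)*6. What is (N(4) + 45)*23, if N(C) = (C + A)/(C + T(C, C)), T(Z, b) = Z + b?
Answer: 13823/12 ≈ 1151.9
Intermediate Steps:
A = 57 (A = -3 - 5*(-2)*6 = -3 + 10*6 = -3 + 60 = 57)
N(C) = (57 + C)/(3*C) (N(C) = (C + 57)/(C + (C + C)) = (57 + C)/(C + 2*C) = (57 + C)/((3*C)) = (57 + C)*(1/(3*C)) = (57 + C)/(3*C))
(N(4) + 45)*23 = ((⅓)*(57 + 4)/4 + 45)*23 = ((⅓)*(¼)*61 + 45)*23 = (61/12 + 45)*23 = (601/12)*23 = 13823/12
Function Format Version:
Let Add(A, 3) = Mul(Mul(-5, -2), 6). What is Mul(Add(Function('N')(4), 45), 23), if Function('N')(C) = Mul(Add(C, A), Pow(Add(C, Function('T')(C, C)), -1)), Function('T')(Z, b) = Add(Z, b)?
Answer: Rational(13823, 12) ≈ 1151.9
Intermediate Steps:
A = 57 (A = Add(-3, Mul(Mul(-5, -2), 6)) = Add(-3, Mul(10, 6)) = Add(-3, 60) = 57)
Function('N')(C) = Mul(Rational(1, 3), Pow(C, -1), Add(57, C)) (Function('N')(C) = Mul(Add(C, 57), Pow(Add(C, Add(C, C)), -1)) = Mul(Add(57, C), Pow(Add(C, Mul(2, C)), -1)) = Mul(Add(57, C), Pow(Mul(3, C), -1)) = Mul(Add(57, C), Mul(Rational(1, 3), Pow(C, -1))) = Mul(Rational(1, 3), Pow(C, -1), Add(57, C)))
Mul(Add(Function('N')(4), 45), 23) = Mul(Add(Mul(Rational(1, 3), Pow(4, -1), Add(57, 4)), 45), 23) = Mul(Add(Mul(Rational(1, 3), Rational(1, 4), 61), 45), 23) = Mul(Add(Rational(61, 12), 45), 23) = Mul(Rational(601, 12), 23) = Rational(13823, 12)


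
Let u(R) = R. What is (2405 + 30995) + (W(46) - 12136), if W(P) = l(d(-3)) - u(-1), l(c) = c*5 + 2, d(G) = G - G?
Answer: 21267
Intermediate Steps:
d(G) = 0
l(c) = 2 + 5*c (l(c) = 5*c + 2 = 2 + 5*c)
W(P) = 3 (W(P) = (2 + 5*0) - 1*(-1) = (2 + 0) + 1 = 2 + 1 = 3)
(2405 + 30995) + (W(46) - 12136) = (2405 + 30995) + (3 - 12136) = 33400 - 12133 = 21267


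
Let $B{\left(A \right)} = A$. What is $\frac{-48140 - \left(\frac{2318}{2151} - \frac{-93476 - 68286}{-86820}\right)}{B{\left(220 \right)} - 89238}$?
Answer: $\frac{1498331605583}{2770682579460} \approx 0.54078$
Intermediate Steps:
$\frac{-48140 - \left(\frac{2318}{2151} - \frac{-93476 - 68286}{-86820}\right)}{B{\left(220 \right)} - 89238} = \frac{-48140 - \left(\frac{2318}{2151} - \frac{-93476 - 68286}{-86820}\right)}{220 - 89238} = \frac{-48140 - \left(\frac{2318}{2151} - \left(-93476 - 68286\right) \left(- \frac{1}{86820}\right)\right)}{-89018} = \left(-48140 - - \frac{24450217}{31124970}\right) \left(- \frac{1}{89018}\right) = \left(-48140 + \left(- \frac{2318}{2151} + \frac{80881}{43410}\right)\right) \left(- \frac{1}{89018}\right) = \left(-48140 + \frac{24450217}{31124970}\right) \left(- \frac{1}{89018}\right) = \left(- \frac{1498331605583}{31124970}\right) \left(- \frac{1}{89018}\right) = \frac{1498331605583}{2770682579460}$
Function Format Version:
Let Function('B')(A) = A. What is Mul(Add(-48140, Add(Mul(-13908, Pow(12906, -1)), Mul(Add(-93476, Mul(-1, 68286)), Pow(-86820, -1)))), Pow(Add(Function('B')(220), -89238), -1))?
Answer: Rational(1498331605583, 2770682579460) ≈ 0.54078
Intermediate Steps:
Mul(Add(-48140, Add(Mul(-13908, Pow(12906, -1)), Mul(Add(-93476, Mul(-1, 68286)), Pow(-86820, -1)))), Pow(Add(Function('B')(220), -89238), -1)) = Mul(Add(-48140, Add(Mul(-13908, Pow(12906, -1)), Mul(Add(-93476, Mul(-1, 68286)), Pow(-86820, -1)))), Pow(Add(220, -89238), -1)) = Mul(Add(-48140, Add(Mul(-13908, Rational(1, 12906)), Mul(Add(-93476, -68286), Rational(-1, 86820)))), Pow(-89018, -1)) = Mul(Add(-48140, Add(Rational(-2318, 2151), Mul(-161762, Rational(-1, 86820)))), Rational(-1, 89018)) = Mul(Add(-48140, Add(Rational(-2318, 2151), Rational(80881, 43410))), Rational(-1, 89018)) = Mul(Add(-48140, Rational(24450217, 31124970)), Rational(-1, 89018)) = Mul(Rational(-1498331605583, 31124970), Rational(-1, 89018)) = Rational(1498331605583, 2770682579460)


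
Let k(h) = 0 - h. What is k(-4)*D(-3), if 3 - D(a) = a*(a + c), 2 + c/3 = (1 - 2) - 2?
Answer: -204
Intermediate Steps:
k(h) = -h
c = -15 (c = -6 + 3*((1 - 2) - 2) = -6 + 3*(-1 - 2) = -6 + 3*(-3) = -6 - 9 = -15)
D(a) = 3 - a*(-15 + a) (D(a) = 3 - a*(a - 15) = 3 - a*(-15 + a))
k(-4)*D(-3) = (-1*(-4))*(3 - 1*(-3)² + 15*(-3)) = 4*(3 - 1*9 - 45) = 4*(3 - 9 - 45) = 4*(-51) = -204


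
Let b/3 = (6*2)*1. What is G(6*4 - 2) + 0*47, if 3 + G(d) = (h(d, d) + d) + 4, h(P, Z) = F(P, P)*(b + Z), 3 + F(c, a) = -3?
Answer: -325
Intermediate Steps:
F(c, a) = -6 (F(c, a) = -3 - 3 = -6)
b = 36 (b = 3*((6*2)*1) = 3*(12*1) = 3*12 = 36)
h(P, Z) = -216 - 6*Z (h(P, Z) = -6*(36 + Z) = -216 - 6*Z)
G(d) = -215 - 5*d (G(d) = -3 + (((-216 - 6*d) + d) + 4) = -3 + ((-216 - 5*d) + 4) = -3 + (-212 - 5*d) = -215 - 5*d)
G(6*4 - 2) + 0*47 = (-215 - 5*(6*4 - 2)) + 0*47 = (-215 - 5*(24 - 2)) + 0 = (-215 - 5*22) + 0 = (-215 - 110) + 0 = -325 + 0 = -325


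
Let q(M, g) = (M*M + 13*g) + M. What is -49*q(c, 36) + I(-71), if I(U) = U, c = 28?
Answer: -62791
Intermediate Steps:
q(M, g) = M + M² + 13*g (q(M, g) = (M² + 13*g) + M = M + M² + 13*g)
-49*q(c, 36) + I(-71) = -49*(28 + 28² + 13*36) - 71 = -49*(28 + 784 + 468) - 71 = -49*1280 - 71 = -62720 - 71 = -62791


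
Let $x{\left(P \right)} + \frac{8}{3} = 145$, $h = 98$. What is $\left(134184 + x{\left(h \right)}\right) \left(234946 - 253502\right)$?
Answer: $- \frac{7477678324}{3} \approx -2.4926 \cdot 10^{9}$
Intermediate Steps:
$x{\left(P \right)} = \frac{427}{3}$ ($x{\left(P \right)} = - \frac{8}{3} + 145 = \frac{427}{3}$)
$\left(134184 + x{\left(h \right)}\right) \left(234946 - 253502\right) = \left(134184 + \frac{427}{3}\right) \left(234946 - 253502\right) = \frac{402979}{3} \left(-18556\right) = - \frac{7477678324}{3}$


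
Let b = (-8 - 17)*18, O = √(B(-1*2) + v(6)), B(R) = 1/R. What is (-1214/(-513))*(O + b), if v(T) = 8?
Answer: -60700/57 + 607*√30/513 ≈ -1058.4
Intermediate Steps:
B(R) = 1/R
O = √30/2 (O = √(1/(-1*2) + 8) = √(1/(-2) + 8) = √(-½ + 8) = √(15/2) = √30/2 ≈ 2.7386)
b = -450 (b = -25*18 = -450)
(-1214/(-513))*(O + b) = (-1214/(-513))*(√30/2 - 450) = (-1214*(-1/513))*(-450 + √30/2) = 1214*(-450 + √30/2)/513 = -60700/57 + 607*√30/513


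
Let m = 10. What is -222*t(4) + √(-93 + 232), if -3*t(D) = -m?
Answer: -740 + √139 ≈ -728.21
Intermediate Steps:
t(D) = 10/3 (t(D) = -(-1)*10/3 = -⅓*(-10) = 10/3)
-222*t(4) + √(-93 + 232) = -222*10/3 + √(-93 + 232) = -740 + √139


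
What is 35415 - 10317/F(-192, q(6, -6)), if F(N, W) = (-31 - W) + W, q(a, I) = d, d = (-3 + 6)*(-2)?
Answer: 1108182/31 ≈ 35748.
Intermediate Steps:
d = -6 (d = 3*(-2) = -6)
q(a, I) = -6
F(N, W) = -31
35415 - 10317/F(-192, q(6, -6)) = 35415 - 10317/(-31) = 35415 - 10317*(-1/31) = 35415 + 10317/31 = 1108182/31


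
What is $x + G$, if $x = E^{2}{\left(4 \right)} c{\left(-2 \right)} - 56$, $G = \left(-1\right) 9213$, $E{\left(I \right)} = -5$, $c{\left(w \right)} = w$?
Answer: $-9319$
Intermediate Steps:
$G = -9213$
$x = -106$ ($x = \left(-5\right)^{2} \left(-2\right) - 56 = 25 \left(-2\right) - 56 = -50 - 56 = -106$)
$x + G = -106 - 9213 = -9319$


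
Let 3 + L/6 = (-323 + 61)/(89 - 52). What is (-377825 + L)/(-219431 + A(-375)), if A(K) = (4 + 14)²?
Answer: 13981763/8106959 ≈ 1.7247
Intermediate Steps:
A(K) = 324 (A(K) = 18² = 324)
L = -2238/37 (L = -18 + 6*((-323 + 61)/(89 - 52)) = -18 + 6*(-262/37) = -18 - 1572/37 = -2238/37 ≈ -60.487)
(-377825 + L)/(-219431 + A(-375)) = (-377825 - 2238/37)/(-219431 + 324) = -13981763/37/(-219107) = -13981763/37*(-1/219107) = 13981763/8106959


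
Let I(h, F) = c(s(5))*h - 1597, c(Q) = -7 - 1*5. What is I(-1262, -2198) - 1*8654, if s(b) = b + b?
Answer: 4893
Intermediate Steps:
s(b) = 2*b
c(Q) = -12 (c(Q) = -7 - 5 = -12)
I(h, F) = -1597 - 12*h (I(h, F) = -12*h - 1597 = -1597 - 12*h)
I(-1262, -2198) - 1*8654 = (-1597 - 12*(-1262)) - 1*8654 = (-1597 + 15144) - 8654 = 13547 - 8654 = 4893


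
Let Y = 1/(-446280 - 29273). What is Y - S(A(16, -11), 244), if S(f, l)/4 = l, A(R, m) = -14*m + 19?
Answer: -464139729/475553 ≈ -976.00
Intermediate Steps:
A(R, m) = 19 - 14*m
S(f, l) = 4*l
Y = -1/475553 (Y = 1/(-475553) = -1/475553 ≈ -2.1028e-6)
Y - S(A(16, -11), 244) = -1/475553 - 4*244 = -1/475553 - 1*976 = -1/475553 - 976 = -464139729/475553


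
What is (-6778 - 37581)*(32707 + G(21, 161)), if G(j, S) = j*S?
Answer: -1600827592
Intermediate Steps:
G(j, S) = S*j
(-6778 - 37581)*(32707 + G(21, 161)) = (-6778 - 37581)*(32707 + 161*21) = -44359*(32707 + 3381) = -44359*36088 = -1600827592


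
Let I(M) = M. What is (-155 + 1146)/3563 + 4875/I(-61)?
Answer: -17309174/217343 ≈ -79.640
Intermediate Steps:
(-155 + 1146)/3563 + 4875/I(-61) = (-155 + 1146)/3563 + 4875/(-61) = 991*(1/3563) + 4875*(-1/61) = 991/3563 - 4875/61 = -17309174/217343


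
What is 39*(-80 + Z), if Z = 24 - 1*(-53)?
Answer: -117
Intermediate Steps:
Z = 77 (Z = 24 + 53 = 77)
39*(-80 + Z) = 39*(-80 + 77) = 39*(-3) = -117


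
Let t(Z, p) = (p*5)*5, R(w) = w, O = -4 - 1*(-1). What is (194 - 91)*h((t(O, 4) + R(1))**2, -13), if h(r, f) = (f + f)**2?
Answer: 69628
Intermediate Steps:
O = -3 (O = -4 + 1 = -3)
t(Z, p) = 25*p (t(Z, p) = (5*p)*5 = 25*p)
h(r, f) = 4*f**2 (h(r, f) = (2*f)**2 = 4*f**2)
(194 - 91)*h((t(O, 4) + R(1))**2, -13) = (194 - 91)*(4*(-13)**2) = 103*(4*169) = 103*676 = 69628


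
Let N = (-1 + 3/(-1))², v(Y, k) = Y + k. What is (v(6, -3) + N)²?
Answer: 361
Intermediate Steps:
N = 16 (N = (-1 + 3*(-1))² = (-1 - 3)² = (-4)² = 16)
(v(6, -3) + N)² = ((6 - 3) + 16)² = (3 + 16)² = 19² = 361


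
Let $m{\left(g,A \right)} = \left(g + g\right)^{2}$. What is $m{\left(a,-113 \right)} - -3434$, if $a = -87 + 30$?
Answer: $16430$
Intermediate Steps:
$a = -57$
$m{\left(g,A \right)} = 4 g^{2}$ ($m{\left(g,A \right)} = \left(2 g\right)^{2} = 4 g^{2}$)
$m{\left(a,-113 \right)} - -3434 = 4 \left(-57\right)^{2} - -3434 = 4 \cdot 3249 + 3434 = 12996 + 3434 = 16430$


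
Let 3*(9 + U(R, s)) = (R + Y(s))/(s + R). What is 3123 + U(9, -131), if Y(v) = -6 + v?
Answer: 569926/183 ≈ 3114.4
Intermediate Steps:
U(R, s) = -9 + (-6 + R + s)/(3*(R + s)) (U(R, s) = -9 + ((R + (-6 + s))/(s + R))/3 = -9 + ((-6 + R + s)/(R + s))/3 = -9 + (-6 + R + s)/(3*(R + s)))
3123 + U(9, -131) = 3123 + 2*(-3 - 13*9 - 13*(-131))/(3*(9 - 131)) = 3123 + (2/3)*(-3 - 117 + 1703)/(-122) = 3123 + (2/3)*(-1/122)*1583 = 3123 - 1583/183 = 569926/183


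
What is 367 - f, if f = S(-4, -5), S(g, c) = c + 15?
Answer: 357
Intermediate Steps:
S(g, c) = 15 + c
f = 10 (f = 15 - 5 = 10)
367 - f = 367 - 1*10 = 367 - 10 = 357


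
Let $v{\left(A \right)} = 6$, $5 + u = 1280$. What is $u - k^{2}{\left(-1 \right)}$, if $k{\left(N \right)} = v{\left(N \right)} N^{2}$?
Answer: $1239$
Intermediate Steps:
$u = 1275$ ($u = -5 + 1280 = 1275$)
$k{\left(N \right)} = 6 N^{2}$
$u - k^{2}{\left(-1 \right)} = 1275 - \left(6 \left(-1\right)^{2}\right)^{2} = 1275 - \left(6 \cdot 1\right)^{2} = 1275 - 6^{2} = 1275 - 36 = 1239$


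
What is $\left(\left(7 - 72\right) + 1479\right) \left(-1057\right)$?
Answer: $-1494598$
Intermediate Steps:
$\left(\left(7 - 72\right) + 1479\right) \left(-1057\right) = \left(-65 + 1479\right) \left(-1057\right) = 1414 \left(-1057\right) = -1494598$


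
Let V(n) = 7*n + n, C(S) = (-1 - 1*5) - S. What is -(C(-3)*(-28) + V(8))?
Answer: -148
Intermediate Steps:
C(S) = -6 - S (C(S) = (-1 - 5) - S = -6 - S)
V(n) = 8*n
-(C(-3)*(-28) + V(8)) = -((-6 - 1*(-3))*(-28) + 8*8) = -((-6 + 3)*(-28) + 64) = -(-3*(-28) + 64) = -(84 + 64) = -1*148 = -148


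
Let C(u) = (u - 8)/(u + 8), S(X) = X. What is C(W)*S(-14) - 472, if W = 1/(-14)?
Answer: -50810/111 ≈ -457.75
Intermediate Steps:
W = -1/14 ≈ -0.071429
C(u) = (-8 + u)/(8 + u)
C(W)*S(-14) - 472 = ((-8 - 1/14)/(8 - 1/14))*(-14) - 472 = (-113/14/(111/14))*(-14) - 472 = ((14/111)*(-113/14))*(-14) - 472 = -113/111*(-14) - 472 = 1582/111 - 472 = -50810/111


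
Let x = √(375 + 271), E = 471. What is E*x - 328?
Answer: -328 + 471*√646 ≈ 11643.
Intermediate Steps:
x = √646 ≈ 25.417
E*x - 328 = 471*√646 - 328 = -328 + 471*√646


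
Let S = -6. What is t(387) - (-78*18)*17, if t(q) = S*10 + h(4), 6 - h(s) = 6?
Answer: 23808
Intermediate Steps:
h(s) = 0 (h(s) = 6 - 1*6 = 6 - 6 = 0)
t(q) = -60 (t(q) = -6*10 + 0 = -60 + 0 = -60)
t(387) - (-78*18)*17 = -60 - (-78*18)*17 = -60 - (-1404)*17 = -60 - 1*(-23868) = -60 + 23868 = 23808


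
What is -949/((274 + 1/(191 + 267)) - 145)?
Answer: -434642/59083 ≈ -7.3565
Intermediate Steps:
-949/((274 + 1/(191 + 267)) - 145) = -949/((274 + 1/458) - 145) = -949/(125493/458 - 145) = -949/59083/458 = -949*458/59083 = -434642/59083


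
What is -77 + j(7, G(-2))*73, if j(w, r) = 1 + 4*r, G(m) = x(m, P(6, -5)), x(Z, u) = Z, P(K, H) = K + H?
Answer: -588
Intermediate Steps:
P(K, H) = H + K
G(m) = m
-77 + j(7, G(-2))*73 = -77 + (1 + 4*(-2))*73 = -77 + (1 - 8)*73 = -77 - 7*73 = -77 - 511 = -588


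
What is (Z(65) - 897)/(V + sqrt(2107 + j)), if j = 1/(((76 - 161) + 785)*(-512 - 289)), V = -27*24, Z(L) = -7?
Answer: 328453574400/234258777901 + 27120*sqrt(736009022077)/234258777901 ≈ 1.5014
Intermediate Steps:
V = -648
j = -1/560700 (j = 1/((-85 + 785)*(-801)) = 1/(700*(-801)) = 1/(-560700) = -1/560700 ≈ -1.7835e-6)
(Z(65) - 897)/(V + sqrt(2107 + j)) = (-7 - 897)/(-648 + sqrt(2107 - 1/560700)) = -904/(-648 + sqrt(1181394899/560700)) = -904/(-648 + sqrt(736009022077)/18690)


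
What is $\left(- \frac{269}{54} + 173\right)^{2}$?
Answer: $\frac{82319329}{2916} \approx 28230.0$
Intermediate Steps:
$\left(- \frac{269}{54} + 173\right)^{2} = \left(\frac{9073}{54}\right)^{2} = \frac{82319329}{2916}$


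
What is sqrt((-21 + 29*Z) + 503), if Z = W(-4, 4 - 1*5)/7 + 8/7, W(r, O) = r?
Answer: sqrt(24430)/7 ≈ 22.329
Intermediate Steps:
Z = 4/7 (Z = -4/7 + 8/7 = 4/7 ≈ 0.57143)
sqrt((-21 + 29*Z) + 503) = sqrt((-21 + 29*(4/7)) + 503) = sqrt((-21 + 116/7) + 503) = sqrt(-31/7 + 503) = sqrt(3490/7) = sqrt(24430)/7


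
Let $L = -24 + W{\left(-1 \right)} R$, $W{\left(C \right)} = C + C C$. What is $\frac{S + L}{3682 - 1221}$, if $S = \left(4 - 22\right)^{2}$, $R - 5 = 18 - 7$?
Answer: $\frac{300}{2461} \approx 0.1219$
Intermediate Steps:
$W{\left(C \right)} = C + C^{2}$
$R = 16$ ($R = 5 + \left(18 - 7\right) = 5 + 11 = 16$)
$S = 324$ ($S = \left(-18\right)^{2} = 324$)
$L = -24$ ($L = -24 + - (1 - 1) 16 = -24 + \left(-1\right) 0 \cdot 16 = -24 + 0 \cdot 16 = -24 + 0 = -24$)
$\frac{S + L}{3682 - 1221} = \frac{324 - 24}{3682 - 1221} = \frac{300}{2461}$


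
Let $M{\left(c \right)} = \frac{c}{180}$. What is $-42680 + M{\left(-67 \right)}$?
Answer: $- \frac{7682467}{180} \approx -42680.0$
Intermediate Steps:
$M{\left(c \right)} = \frac{c}{180}$ ($M{\left(c \right)} = c \frac{1}{180} = \frac{c}{180}$)
$-42680 + M{\left(-67 \right)} = -42680 + \frac{1}{180} \left(-67\right) = -42680 - \frac{67}{180} = - \frac{7682467}{180}$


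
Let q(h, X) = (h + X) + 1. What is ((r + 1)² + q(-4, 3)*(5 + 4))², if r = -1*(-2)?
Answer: 81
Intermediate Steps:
q(h, X) = 1 + X + h (q(h, X) = (X + h) + 1 = 1 + X + h)
r = 2
((r + 1)² + q(-4, 3)*(5 + 4))² = ((2 + 1)² + (1 + 3 - 4)*(5 + 4))² = (3² + 0*9)² = (9 + 0)² = 9² = 81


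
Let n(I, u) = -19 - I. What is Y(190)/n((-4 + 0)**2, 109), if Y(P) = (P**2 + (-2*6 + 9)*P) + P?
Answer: -7144/7 ≈ -1020.6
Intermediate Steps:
Y(P) = P**2 - 2*P (Y(P) = (P**2 + (-12 + 9)*P) + P = (P**2 - 3*P) + P = P**2 - 2*P)
Y(190)/n((-4 + 0)**2, 109) = (190*(-2 + 190))/(-19 - (-4 + 0)**2) = (190*188)/(-19 - 1*(-4)**2) = 35720/(-19 - 1*16) = 35720/(-19 - 16) = 35720/(-35) = 35720*(-1/35) = -7144/7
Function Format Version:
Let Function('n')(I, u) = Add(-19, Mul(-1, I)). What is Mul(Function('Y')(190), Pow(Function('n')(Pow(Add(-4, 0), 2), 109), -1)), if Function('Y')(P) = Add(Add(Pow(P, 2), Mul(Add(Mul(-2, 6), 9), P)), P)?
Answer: Rational(-7144, 7) ≈ -1020.6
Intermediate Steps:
Function('Y')(P) = Add(Pow(P, 2), Mul(-2, P)) (Function('Y')(P) = Add(Add(Pow(P, 2), Mul(Add(-12, 9), P)), P) = Add(Add(Pow(P, 2), Mul(-3, P)), P) = Add(Pow(P, 2), Mul(-2, P)))
Mul(Function('Y')(190), Pow(Function('n')(Pow(Add(-4, 0), 2), 109), -1)) = Mul(Mul(190, Add(-2, 190)), Pow(Add(-19, Mul(-1, Pow(Add(-4, 0), 2))), -1)) = Mul(Mul(190, 188), Pow(Add(-19, Mul(-1, Pow(-4, 2))), -1)) = Mul(35720, Pow(Add(-19, Mul(-1, 16)), -1)) = Mul(35720, Pow(Add(-19, -16), -1)) = Mul(35720, Pow(-35, -1)) = Mul(35720, Rational(-1, 35)) = Rational(-7144, 7)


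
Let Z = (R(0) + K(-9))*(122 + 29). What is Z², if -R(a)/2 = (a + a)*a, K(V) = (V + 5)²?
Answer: 5837056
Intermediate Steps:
K(V) = (5 + V)²
R(a) = -4*a² (R(a) = -2*(a + a)*a = -2*2*a*a = -4*a²)
Z = 2416 (Z = (-4*0² + (5 - 9)²)*(122 + 29) = (-4*0 + (-4)²)*151 = (0 + 16)*151 = 16*151 = 2416)
Z² = 2416² = 5837056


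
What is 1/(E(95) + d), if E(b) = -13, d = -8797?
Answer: -1/8810 ≈ -0.00011351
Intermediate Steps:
1/(E(95) + d) = 1/(-13 - 8797) = 1/(-8810) = -1/8810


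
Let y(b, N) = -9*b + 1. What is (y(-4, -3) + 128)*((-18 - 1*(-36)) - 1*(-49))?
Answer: 11055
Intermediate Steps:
y(b, N) = 1 - 9*b
(y(-4, -3) + 128)*((-18 - 1*(-36)) - 1*(-49)) = ((1 - 9*(-4)) + 128)*((-18 - 1*(-36)) - 1*(-49)) = ((1 + 36) + 128)*((-18 + 36) + 49) = (37 + 128)*(18 + 49) = 165*67 = 11055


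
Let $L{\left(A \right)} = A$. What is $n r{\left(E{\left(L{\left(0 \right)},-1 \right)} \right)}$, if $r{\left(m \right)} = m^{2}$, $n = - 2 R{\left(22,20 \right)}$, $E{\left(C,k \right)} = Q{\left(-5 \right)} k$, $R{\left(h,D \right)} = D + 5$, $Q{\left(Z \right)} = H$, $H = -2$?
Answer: $-200$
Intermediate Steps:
$Q{\left(Z \right)} = -2$
$R{\left(h,D \right)} = 5 + D$
$E{\left(C,k \right)} = - 2 k$
$n = -50$ ($n = - 2 \left(5 + 20\right) = \left(-2\right) 25 = -50$)
$n r{\left(E{\left(L{\left(0 \right)},-1 \right)} \right)} = - 50 \left(\left(-2\right) \left(-1\right)\right)^{2} = - 50 \cdot 2^{2} = \left(-50\right) 4 = -200$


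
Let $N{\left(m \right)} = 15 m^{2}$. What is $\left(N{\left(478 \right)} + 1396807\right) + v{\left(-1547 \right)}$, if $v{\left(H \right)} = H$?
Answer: $4822520$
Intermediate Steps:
$\left(N{\left(478 \right)} + 1396807\right) + v{\left(-1547 \right)} = \left(15 \cdot 478^{2} + 1396807\right) - 1547 = \left(15 \cdot 228484 + 1396807\right) - 1547 = \left(3427260 + 1396807\right) - 1547 = 4824067 - 1547 = 4822520$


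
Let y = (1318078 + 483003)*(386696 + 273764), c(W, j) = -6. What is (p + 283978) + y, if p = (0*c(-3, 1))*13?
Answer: 1189542241238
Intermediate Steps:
p = 0 (p = (0*(-6))*13 = 0*13 = 0)
y = 1189541957260 (y = 1801081*660460 = 1189541957260)
(p + 283978) + y = (0 + 283978) + 1189541957260 = 283978 + 1189541957260 = 1189542241238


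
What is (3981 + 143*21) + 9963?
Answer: 16947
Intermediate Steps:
(3981 + 143*21) + 9963 = (3981 + 3003) + 9963 = 6984 + 9963 = 16947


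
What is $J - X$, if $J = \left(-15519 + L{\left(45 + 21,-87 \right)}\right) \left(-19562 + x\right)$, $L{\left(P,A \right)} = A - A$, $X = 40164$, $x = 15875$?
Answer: $57178389$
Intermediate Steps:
$L{\left(P,A \right)} = 0$
$J = 57218553$ ($J = \left(-15519 + 0\right) \left(-19562 + 15875\right) = \left(-15519\right) \left(-3687\right) = 57218553$)
$J - X = 57218553 - 40164 = 57178389$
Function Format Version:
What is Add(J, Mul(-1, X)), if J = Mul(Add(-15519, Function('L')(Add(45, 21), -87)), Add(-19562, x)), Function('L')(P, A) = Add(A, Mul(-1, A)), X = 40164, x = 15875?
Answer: 57178389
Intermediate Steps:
Function('L')(P, A) = 0
J = 57218553 (J = Mul(Add(-15519, 0), Add(-19562, 15875)) = Mul(-15519, -3687) = 57218553)
Add(J, Mul(-1, X)) = Add(57218553, Mul(-1, 40164)) = Add(57218553, -40164) = 57178389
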